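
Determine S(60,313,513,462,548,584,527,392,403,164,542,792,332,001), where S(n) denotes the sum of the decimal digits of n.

6+0+3+1+3+5+1+3+4+6+2+5+4+8+5+8+4+5+2+7+3+9+2+4+0+3+1+6+4+5+4+2+7+9+2+3+3+2+0+0+1 = 152

152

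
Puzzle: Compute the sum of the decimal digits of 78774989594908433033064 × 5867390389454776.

78774989594908433033064 × 5867390389454776 = 462203616878565717981263910362940713664
Sum of its 39 digits: 174.

174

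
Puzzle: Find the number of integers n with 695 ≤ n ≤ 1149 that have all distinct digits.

The integers in [695, 1149] that have all distinct digits: 695, 697, 698, 701, 702, 703, …, 1097, 1098.
275 qualify.

275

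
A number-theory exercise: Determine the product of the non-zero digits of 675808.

6×7×5×8×8 = 13440

13440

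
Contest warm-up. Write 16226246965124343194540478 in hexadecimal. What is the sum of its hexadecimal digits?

16226246965124343194540478 in base 16 is D6C0A9C4C97A57B8959BE.
Digit sum: 13+6+12+0+10+9+12+4+12+9+7+10+5+7+11+8+9+5+9+11+14 = 183.

183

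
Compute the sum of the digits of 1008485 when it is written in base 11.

35

1008485 in base 11 is 629765.
Digit sum: 6+2+9+7+6+5 = 35.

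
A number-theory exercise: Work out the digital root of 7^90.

1

The digital root of n equals n mod 9 (or 9 when 9 | n), so we need 7^90 mod 9.
7^90 ≡ 1 (mod 9), so the digital root is 1.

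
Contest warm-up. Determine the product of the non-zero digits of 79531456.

7×9×5×3×1×4×5×6 = 113400

113400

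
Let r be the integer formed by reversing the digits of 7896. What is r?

6987

Reversing 7896 gives 6987.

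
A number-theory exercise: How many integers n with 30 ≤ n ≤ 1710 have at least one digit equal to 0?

The integers in [30, 1710] that have at least one digit equal to 0: 30, 40, 50, 60, 70, 80, …, 1709, 1710.
403 qualify.

403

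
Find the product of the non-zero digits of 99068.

3888

9×9×6×8 = 3888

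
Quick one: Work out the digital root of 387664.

3+8+7+6+6+4 = 34
3+4 = 7
(Equivalently, 387664 mod 9 = 7.)

7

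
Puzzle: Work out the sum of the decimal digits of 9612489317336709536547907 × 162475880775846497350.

229

9612489317336709536547907 × 162475880775846497350 = 1561797668282697305924992076488195456423546450
Sum of its 46 digits: 229.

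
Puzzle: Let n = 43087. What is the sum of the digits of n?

22

4+3+0+8+7 = 22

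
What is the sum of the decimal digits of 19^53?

19^53 = 59421122346247241412351458018431280568286198035505372938424006857859
Sum of its 68 digits: 280.

280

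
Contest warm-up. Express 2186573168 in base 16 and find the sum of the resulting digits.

38

2186573168 in base 16 is 82547570.
Digit sum: 8+2+5+4+7+5+7+0 = 38.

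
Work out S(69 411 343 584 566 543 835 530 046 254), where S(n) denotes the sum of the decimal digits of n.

122

6+9+4+1+1+3+4+3+5+8+4+5+6+6+5+4+3+8+3+5+5+3+0+0+4+6+2+5+4 = 122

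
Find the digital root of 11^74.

4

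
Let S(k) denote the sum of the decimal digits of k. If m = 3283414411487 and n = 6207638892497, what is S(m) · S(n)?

3550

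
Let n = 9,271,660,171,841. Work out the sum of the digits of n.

9+2+7+1+6+6+0+1+7+1+8+4+1 = 53

53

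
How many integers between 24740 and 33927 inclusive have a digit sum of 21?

The integers in [24740, 33927] that have a digit sum of 21: 24744, 24753, 24762, 24771, 24780, 24807, …, 33915, 33924.
631 qualify.

631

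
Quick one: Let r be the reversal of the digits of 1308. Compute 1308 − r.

Reverse of 1308 is 8031.
1308 − 8031 = -6723

-6723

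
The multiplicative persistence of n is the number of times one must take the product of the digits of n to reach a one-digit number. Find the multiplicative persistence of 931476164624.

931476164624 → 5225472 → 5600 → 0 (3 steps)

3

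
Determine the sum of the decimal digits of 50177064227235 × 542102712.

50177064227235 × 542102712 = 27201122597782277761320
Sum of its 23 digits: 90.

90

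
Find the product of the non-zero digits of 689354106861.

7464960

6×8×9×3×5×4×1×6×8×6×1 = 7464960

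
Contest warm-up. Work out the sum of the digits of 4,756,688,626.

58

4+7+5+6+6+8+8+6+2+6 = 58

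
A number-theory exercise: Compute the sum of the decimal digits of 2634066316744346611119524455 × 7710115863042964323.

207

2634066316744346611119524455 × 7710115863042964323 = 20308956493037740197998962105736024305291018965
Sum of its 47 digits: 207.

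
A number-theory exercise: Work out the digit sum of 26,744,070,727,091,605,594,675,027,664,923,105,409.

161

2+6+7+4+4+0+7+0+7+2+7+0+9+1+6+0+5+5+9+4+6+7+5+0+2+7+6+6+4+9+2+3+1+0+5+4+0+9 = 161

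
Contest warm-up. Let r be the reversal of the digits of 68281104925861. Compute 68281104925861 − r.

Reverse of 68281104925861 is 16852940118286.
68281104925861 − 16852940118286 = 51428164807575

51428164807575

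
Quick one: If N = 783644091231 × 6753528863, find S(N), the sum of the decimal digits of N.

783644091231 × 6753528863 = 5292362988447963700353
Sum of its 22 digits: 105.

105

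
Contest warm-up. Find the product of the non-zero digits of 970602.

756

9×7×6×2 = 756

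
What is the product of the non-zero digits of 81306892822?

8×1×3×6×8×9×2×8×2×2 = 663552

663552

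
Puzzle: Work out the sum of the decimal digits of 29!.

126

29! = 8841761993739701954543616000000
Sum of its 31 digits: 126.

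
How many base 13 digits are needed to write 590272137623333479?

16

590272137623333479 in base 13 is B6BB85B9781CCA32, which has 16 digits.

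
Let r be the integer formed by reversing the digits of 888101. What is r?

101888

Reversing 888101 gives 101888.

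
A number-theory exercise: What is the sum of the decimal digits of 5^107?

344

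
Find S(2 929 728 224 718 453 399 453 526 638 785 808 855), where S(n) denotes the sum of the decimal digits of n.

192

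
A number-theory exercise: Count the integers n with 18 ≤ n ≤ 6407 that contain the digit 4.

2437

The integers in [18, 6407] that contain the digit 4: 24, 34, 40, 41, 42, 43, …, 6406, 6407.
2437 qualify.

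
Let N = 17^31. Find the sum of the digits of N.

17^31 = 139288917338851014461418017489467720433
Sum of its 39 digits: 170.

170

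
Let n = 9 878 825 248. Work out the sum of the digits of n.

61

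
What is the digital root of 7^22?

The digital root of n equals n mod 9 (or 9 when 9 | n), so we need 7^22 mod 9.
7^22 ≡ 7 (mod 9), so the digital root is 7.

7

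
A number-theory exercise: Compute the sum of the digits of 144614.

1+4+4+6+1+4 = 20

20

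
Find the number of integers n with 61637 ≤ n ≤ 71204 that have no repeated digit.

2858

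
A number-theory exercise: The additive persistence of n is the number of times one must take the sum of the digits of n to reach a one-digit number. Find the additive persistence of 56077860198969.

2

56077860198969 → 81 → 9 (2 steps)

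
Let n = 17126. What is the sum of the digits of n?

17

1+7+1+2+6 = 17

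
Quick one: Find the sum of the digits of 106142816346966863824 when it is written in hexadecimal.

106142816346966863824 in base 16 is 5C10709194C7C2FD0.
Digit sum: 5+12+1+0+7+0+9+1+9+4+12+7+12+2+15+13+0 = 109.

109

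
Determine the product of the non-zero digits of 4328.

4×3×2×8 = 192

192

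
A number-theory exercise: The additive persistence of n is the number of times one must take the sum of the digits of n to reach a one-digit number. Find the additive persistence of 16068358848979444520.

2

16068358848979444520 → 101 → 2 (2 steps)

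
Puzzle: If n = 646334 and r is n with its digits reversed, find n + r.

1079980

Reverse of 646334 is 433646.
646334 + 433646 = 1079980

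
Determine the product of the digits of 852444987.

2580480

8×5×2×4×4×4×9×8×7 = 2580480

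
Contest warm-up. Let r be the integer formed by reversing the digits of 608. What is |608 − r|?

198

Reverse of 608 is 806.
|608 − 806| = 198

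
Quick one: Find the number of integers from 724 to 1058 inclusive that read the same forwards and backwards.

The integers in [724, 1058] that read the same forwards and backwards: 727, 737, 747, 757, 767, 777, …, 999, 1001.
29 qualify.

29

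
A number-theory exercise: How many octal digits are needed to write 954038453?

10

954038453 in base 8 is 7067274265, which has 10 digits.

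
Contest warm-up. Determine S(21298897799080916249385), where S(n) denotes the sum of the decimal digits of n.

126

2+1+2+9+8+8+9+7+7+9+9+0+8+0+9+1+6+2+4+9+3+8+5 = 126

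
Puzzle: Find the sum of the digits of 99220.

22

9+9+2+2+0 = 22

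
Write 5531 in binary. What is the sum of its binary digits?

8

5531 in base 2 is 1010110011011.
Digit sum: 1+0+1+0+1+1+0+0+1+1+0+1+1 = 8.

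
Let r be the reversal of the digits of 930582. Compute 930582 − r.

Reverse of 930582 is 285039.
930582 − 285039 = 645543

645543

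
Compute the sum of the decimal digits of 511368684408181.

64

5+1+1+3+6+8+6+8+4+4+0+8+1+8+1 = 64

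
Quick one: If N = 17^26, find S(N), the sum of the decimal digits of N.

163

17^26 = 98100666009922840441972689847969
Sum of its 32 digits: 163.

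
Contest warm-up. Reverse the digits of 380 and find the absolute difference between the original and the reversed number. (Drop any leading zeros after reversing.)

Reverse of 380 is 83.
|380 − 83| = 297

297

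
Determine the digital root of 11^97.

The digital root of n equals n mod 9 (or 9 when 9 | n), so we need 11^97 mod 9.
11^97 ≡ 2 (mod 9), so the digital root is 2.

2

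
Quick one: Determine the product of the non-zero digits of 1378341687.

1×3×7×8×3×4×1×6×8×7 = 677376

677376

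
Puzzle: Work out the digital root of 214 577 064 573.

2+1+4+5+7+7+0+6+4+5+7+3 = 51
5+1 = 6
(Equivalently, 214 577 064 573 mod 9 = 6.)

6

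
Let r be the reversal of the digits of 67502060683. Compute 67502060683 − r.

Reverse of 67502060683 is 38606020576.
67502060683 − 38606020576 = 28896040107

28896040107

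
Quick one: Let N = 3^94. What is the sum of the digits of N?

198

3^94 = 706965049015104706497203195837614914543357369
Sum of its 45 digits: 198.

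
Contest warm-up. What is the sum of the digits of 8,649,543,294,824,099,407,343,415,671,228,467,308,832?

184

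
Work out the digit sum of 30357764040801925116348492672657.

135

3+0+3+5+7+7+6+4+0+4+0+8+0+1+9+2+5+1+1+6+3+4+8+4+9+2+6+7+2+6+5+7 = 135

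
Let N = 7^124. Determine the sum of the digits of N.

7^124 = 619664992585427611791050679609026893099690427802915014534984716820652776102999166869953170315965558474401
Sum of its 105 digits: 502.

502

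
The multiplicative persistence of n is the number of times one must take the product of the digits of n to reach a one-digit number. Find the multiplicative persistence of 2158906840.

1

2158906840 → 0 (1 step)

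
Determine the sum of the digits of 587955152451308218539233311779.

132

5+8+7+9+5+5+1+5+2+4+5+1+3+0+8+2+1+8+5+3+9+2+3+3+3+1+1+7+7+9 = 132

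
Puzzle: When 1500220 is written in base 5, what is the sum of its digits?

16

1500220 in base 5 is 341001340.
Digit sum: 3+4+1+0+0+1+3+4+0 = 16.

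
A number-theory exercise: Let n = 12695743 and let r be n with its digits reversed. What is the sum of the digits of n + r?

38

Reversal of 12695743 is 34759621; 12695743 + 34759621 = 47455364.
Digit sum of 47455364: 4+7+4+5+5+3+6+4 = 38.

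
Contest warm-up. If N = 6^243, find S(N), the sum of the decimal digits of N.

819

6^243 = 1232406111243174653059858033931395645750109691593297366462918115213294777385885342193406555126439853538535834325211970805891242706700804842800629666756850473146325522155528117527457789116416
Sum of its 190 digits: 819.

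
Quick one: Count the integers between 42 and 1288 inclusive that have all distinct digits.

804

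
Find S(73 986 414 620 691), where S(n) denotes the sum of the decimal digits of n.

7+3+9+8+6+4+1+4+6+2+0+6+9+1 = 66

66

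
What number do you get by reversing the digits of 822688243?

Reversing 822688243 gives 342886228.

342886228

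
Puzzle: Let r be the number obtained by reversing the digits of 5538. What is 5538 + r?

Reverse of 5538 is 8355.
5538 + 8355 = 13893

13893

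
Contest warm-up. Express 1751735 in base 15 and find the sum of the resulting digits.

27

1751735 in base 15 is 249075.
Digit sum: 2+4+9+0+7+5 = 27.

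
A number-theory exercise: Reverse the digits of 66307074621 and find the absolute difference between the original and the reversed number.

53660004255

Reverse of 66307074621 is 12647070366.
|66307074621 − 12647070366| = 53660004255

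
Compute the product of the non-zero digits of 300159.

135

3×1×5×9 = 135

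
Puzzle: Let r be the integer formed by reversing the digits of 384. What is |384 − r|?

Reverse of 384 is 483.
|384 − 483| = 99

99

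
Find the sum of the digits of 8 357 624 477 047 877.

86

8+3+5+7+6+2+4+4+7+7+0+4+7+8+7+7 = 86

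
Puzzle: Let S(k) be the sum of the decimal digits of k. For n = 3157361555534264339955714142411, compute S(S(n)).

7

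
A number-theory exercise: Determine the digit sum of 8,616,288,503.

47

8+6+1+6+2+8+8+5+0+3 = 47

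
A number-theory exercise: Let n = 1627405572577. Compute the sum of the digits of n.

58

1+6+2+7+4+0+5+5+7+2+5+7+7 = 58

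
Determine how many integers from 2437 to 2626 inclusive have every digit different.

The integers in [2437, 2626] that have every digit different: 2437, 2438, 2439, 2450, 2451, 2453, …, 2618, 2619.
108 qualify.

108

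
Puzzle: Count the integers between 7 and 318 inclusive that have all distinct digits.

243

The integers in [7, 318] that have all distinct digits: 7, 8, 9, 10, 12, 13, …, 317, 318.
243 qualify.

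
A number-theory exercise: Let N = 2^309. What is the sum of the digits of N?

2^309 = 1042962419883256876169444192465601618458351817556959360325703910069443225478828393565899456512
Sum of its 94 digits: 440.

440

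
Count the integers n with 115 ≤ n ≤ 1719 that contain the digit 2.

The integers in [115, 1719] that contain the digit 2: 120, 121, 122, 123, 124, 125, …, 1702, 1712.
466 qualify.

466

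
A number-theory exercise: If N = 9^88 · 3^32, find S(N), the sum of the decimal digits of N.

9^88 · 3^32 = 1742693381014614361631744253876750131626600682858921288089186323970185832803443622626158010427690561
Sum of its 100 digits: 414.

414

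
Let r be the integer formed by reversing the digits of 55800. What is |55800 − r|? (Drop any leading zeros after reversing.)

Reverse of 55800 is 855.
|55800 − 855| = 54945

54945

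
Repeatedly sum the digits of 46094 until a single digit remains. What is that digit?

5

4+6+0+9+4 = 23
2+3 = 5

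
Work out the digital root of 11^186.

1

The digital root of n equals n mod 9 (or 9 when 9 | n), so we need 11^186 mod 9.
11^186 ≡ 1 (mod 9), so the digital root is 1.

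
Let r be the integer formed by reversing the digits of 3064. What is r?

Reversing 3064 gives 4603.

4603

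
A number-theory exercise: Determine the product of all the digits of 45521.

200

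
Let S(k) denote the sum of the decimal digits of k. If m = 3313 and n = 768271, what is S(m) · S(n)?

310

S(3313) = 3+3+1+3 = 10.
S(768271) = 7+6+8+2+7+1 = 31.
10 · 31 = 310.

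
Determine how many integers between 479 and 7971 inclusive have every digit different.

3898

The integers in [479, 7971] that have every digit different: 479, 480, 481, 482, 483, 485, …, 7965, 7968.
3898 qualify.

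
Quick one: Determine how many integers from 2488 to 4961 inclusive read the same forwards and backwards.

24

The integers in [2488, 4961] that read the same forwards and backwards: 2552, 2662, 2772, 2882, 2992, 3003, …, 4774, 4884.
24 qualify.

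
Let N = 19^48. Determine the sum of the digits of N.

19^48 = 23997878253756106444997335735942416102218125380085922630082241
Sum of its 62 digits: 262.

262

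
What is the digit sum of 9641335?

9+6+4+1+3+3+5 = 31

31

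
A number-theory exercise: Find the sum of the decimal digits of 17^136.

766

17^136 = 219307410755550810697748495645377719362497525354588400839033585242328447342565939778373603252353262744057415239487771399669160116861077867308467008209433049944841086081
Sum of its 168 digits: 766.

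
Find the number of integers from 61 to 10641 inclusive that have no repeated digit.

The integers in [61, 10641] that have no repeated digit: 61, 62, 63, 64, 65, 67, …, 10638, 10639.
5399 qualify.

5399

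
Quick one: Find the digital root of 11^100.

7

The digital root of n equals n mod 9 (or 9 when 9 | n), so we need 11^100 mod 9.
11^100 ≡ 7 (mod 9), so the digital root is 7.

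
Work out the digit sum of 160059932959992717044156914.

1+6+0+0+5+9+9+3+2+9+5+9+9+9+2+7+1+7+0+4+4+1+5+6+9+1+4 = 127

127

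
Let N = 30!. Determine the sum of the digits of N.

30! = 265252859812191058636308480000000
Sum of its 33 digits: 117.

117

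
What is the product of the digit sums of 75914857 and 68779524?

2208

S(75914857) = 7+5+9+1+4+8+5+7 = 46.
S(68779524) = 6+8+7+7+9+5+2+4 = 48.
46 · 48 = 2208.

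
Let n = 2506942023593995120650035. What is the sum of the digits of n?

95

2+5+0+6+9+4+2+0+2+3+5+9+3+9+9+5+1+2+0+6+5+0+0+3+5 = 95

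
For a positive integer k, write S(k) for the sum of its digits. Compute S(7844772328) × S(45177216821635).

3016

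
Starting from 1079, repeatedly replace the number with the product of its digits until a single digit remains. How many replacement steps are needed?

1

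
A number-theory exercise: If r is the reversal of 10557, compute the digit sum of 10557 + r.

Reversal of 10557 is 75501; 10557 + 75501 = 86058.
Digit sum of 86058: 8+6+0+5+8 = 27.

27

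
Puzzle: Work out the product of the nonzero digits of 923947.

13608

9×2×3×9×4×7 = 13608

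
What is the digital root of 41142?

4+1+1+4+2 = 12
1+2 = 3
(Equivalently, 41142 mod 9 = 3.)

3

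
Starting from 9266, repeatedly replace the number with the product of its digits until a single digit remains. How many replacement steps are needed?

9266 → 648 → 192 → 18 → 8 (4 steps)

4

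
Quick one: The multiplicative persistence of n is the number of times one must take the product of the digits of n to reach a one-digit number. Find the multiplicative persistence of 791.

791 → 63 → 18 → 8 (3 steps)

3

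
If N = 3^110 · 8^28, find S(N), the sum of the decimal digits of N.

3^110 · 8^28 = 588650686631098738618522088400515079420437606196861453395795540499152171433984
Sum of its 78 digits: 360.

360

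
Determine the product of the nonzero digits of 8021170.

112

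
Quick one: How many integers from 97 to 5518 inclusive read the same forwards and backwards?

136

The integers in [97, 5518] that read the same forwards and backwards: 99, 101, 111, 121, 131, 141, …, 5335, 5445.
136 qualify.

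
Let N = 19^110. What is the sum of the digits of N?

19^110 = 460146480715063771187367914458108200219928670232499710530187294007669063159955115005489578393907522018065803181899695914595263633284155035801
Sum of its 141 digits: 613.

613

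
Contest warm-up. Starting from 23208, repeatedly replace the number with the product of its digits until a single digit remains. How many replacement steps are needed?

23208 → 0 (1 step)

1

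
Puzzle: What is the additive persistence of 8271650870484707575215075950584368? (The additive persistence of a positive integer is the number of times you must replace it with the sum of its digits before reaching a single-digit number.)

3

8271650870484707575215075950584368 → 159 → 15 → 6 (3 steps)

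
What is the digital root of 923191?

7

9+2+3+1+9+1 = 25
2+5 = 7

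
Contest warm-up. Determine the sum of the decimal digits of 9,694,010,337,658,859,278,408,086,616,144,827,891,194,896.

9+6+9+4+0+1+0+3+3+7+6+5+8+8+5+9+2+7+8+4+0+8+0+8+6+6+1+6+1+4+4+8+2+7+8+9+1+1+9+4+8+9+6 = 220

220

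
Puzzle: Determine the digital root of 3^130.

9

The digital root of n equals n mod 9 (or 9 when 9 | n), so we need 3^130 mod 9.
3^130 ≡ 0 (mod 9), so the digital root is 9.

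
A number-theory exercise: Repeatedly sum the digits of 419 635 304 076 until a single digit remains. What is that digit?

3

4+1+9+6+3+5+3+0+4+0+7+6 = 48
4+8 = 12
1+2 = 3
(Equivalently, 419 635 304 076 mod 9 = 3.)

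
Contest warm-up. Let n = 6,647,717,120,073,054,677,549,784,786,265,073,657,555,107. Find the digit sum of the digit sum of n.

First digit sum: 202.
2+0+2 = 4.

4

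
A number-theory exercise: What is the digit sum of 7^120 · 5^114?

784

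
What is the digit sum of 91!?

91! = 135200152767840296255166568759495142147586866476906677791741734597153670771559994765685283954750449427751168336768008192000000000000000000000
Sum of its 141 digits: 594.

594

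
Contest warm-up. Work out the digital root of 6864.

6+8+6+4 = 24
2+4 = 6
(Equivalently, 6864 mod 9 = 6.)

6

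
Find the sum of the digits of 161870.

1+6+1+8+7+0 = 23

23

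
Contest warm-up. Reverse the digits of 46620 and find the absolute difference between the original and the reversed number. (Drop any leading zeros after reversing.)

Reverse of 46620 is 2664.
|46620 − 2664| = 43956

43956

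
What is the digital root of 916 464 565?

9+1+6+4+6+4+5+6+5 = 46
4+6 = 10
1+0 = 1
(Equivalently, 916 464 565 mod 9 = 1.)

1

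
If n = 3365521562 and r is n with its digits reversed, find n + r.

6016777195

Reverse of 3365521562 is 2651255633.
3365521562 + 2651255633 = 6016777195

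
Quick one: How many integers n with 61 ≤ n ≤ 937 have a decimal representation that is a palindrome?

87

The integers in [61, 937] that have a decimal representation that is a palindrome: 66, 77, 88, 99, 101, 111, …, 919, 929.
87 qualify.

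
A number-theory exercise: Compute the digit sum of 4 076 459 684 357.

4+0+7+6+4+5+9+6+8+4+3+5+7 = 68

68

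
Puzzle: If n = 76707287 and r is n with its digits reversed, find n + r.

154978054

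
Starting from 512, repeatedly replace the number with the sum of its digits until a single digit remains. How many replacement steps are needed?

1

512 → 8 (1 step)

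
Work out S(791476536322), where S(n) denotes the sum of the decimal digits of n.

7+9+1+4+7+6+5+3+6+3+2+2 = 55

55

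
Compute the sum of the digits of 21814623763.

43

2+1+8+1+4+6+2+3+7+6+3 = 43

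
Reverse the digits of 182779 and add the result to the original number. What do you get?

1160060

Reverse of 182779 is 977281.
182779 + 977281 = 1160060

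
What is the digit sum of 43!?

180

43! = 60415263063373835637355132068513997507264512000000000
Sum of its 53 digits: 180.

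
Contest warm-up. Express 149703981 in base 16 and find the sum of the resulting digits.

66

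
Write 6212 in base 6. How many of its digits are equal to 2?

6212 in base 6 is 44432.
The digit 2 appears 1 time.

1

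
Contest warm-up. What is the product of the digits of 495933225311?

874800

4×9×5×9×3×3×2×2×5×3×1×1 = 874800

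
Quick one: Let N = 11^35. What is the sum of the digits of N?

11^35 = 2810243684806424785061213903353404851
Sum of its 37 digits: 140.

140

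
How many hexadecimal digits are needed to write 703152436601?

10

703152436601 in base 16 is A3B726B579, which has 10 digits.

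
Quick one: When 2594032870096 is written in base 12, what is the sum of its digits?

74

2594032870096 in base 12 is 35A8A8439554.
Digit sum: 3+5+10+8+10+8+4+3+9+5+5+4 = 74.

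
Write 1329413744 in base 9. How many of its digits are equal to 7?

2

1329413744 in base 9 is 3378465732.
The digit 7 appears 2 times.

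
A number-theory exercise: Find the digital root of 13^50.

The digital root of n equals n mod 9 (or 9 when 9 | n), so we need 13^50 mod 9.
13^50 ≡ 7 (mod 9), so the digital root is 7.

7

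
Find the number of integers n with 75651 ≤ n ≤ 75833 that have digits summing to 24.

12

The integers in [75651, 75833] that have digits summing to 24: 75651, 75660, 75705, 75714, 75723, 75732, …, 75822, 75831.
12 qualify.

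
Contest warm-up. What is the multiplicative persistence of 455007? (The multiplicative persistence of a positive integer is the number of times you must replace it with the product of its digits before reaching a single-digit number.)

1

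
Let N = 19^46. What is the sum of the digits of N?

244

19^46 = 66476117046415807326862425861336332693125001052869591773081
Sum of its 59 digits: 244.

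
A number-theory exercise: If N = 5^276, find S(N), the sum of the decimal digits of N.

5^276 = 8236092143148846269022323477554702349773407329975396523498252363365737727320124681445605758163727022705600065179967559430117701479751536077168468262727808737455603704802342690527439117431640625
Sum of its 193 digits: 838.

838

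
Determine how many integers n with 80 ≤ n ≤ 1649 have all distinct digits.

974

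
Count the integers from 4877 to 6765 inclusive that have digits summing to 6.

The integers in [4877, 6765] that have digits summing to 6: 5001, 5010, 5100, 6000.
4 qualify.

4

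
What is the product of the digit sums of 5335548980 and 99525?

S(5335548980) = 5+3+3+5+5+4+8+9+8+0 = 50.
S(99525) = 9+9+5+2+5 = 30.
50 · 30 = 1500.

1500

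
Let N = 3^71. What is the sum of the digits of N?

180

3^71 = 7509466514979724803946715958257547
Sum of its 34 digits: 180.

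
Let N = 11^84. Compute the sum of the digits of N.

397

11^84 = 2999062754174580621444557664122388274963717433652437940577512878446736163557021296243441
Sum of its 88 digits: 397.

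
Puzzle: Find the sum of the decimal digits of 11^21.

11^21 = 7400249944258160101211
Sum of its 22 digits: 71.

71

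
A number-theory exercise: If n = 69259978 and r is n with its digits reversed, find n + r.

Reverse of 69259978 is 87995296.
69259978 + 87995296 = 157255274

157255274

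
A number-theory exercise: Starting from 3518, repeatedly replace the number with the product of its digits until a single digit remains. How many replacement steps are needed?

3518 → 120 → 0 (2 steps)

2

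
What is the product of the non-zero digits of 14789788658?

1×4×7×8×9×7×8×8×6×5×8 = 216760320

216760320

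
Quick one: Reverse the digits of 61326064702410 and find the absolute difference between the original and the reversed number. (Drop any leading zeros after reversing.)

Reverse of 61326064702410 is 1420746062316.
|61326064702410 − 1420746062316| = 59905318640094

59905318640094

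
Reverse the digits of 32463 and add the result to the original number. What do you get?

Reverse of 32463 is 36423.
32463 + 36423 = 68886

68886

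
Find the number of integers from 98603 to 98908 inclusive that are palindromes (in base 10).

3

The integers in [98603, 98908] that are palindromes (in base 10): 98689, 98789, 98889.
3 qualify.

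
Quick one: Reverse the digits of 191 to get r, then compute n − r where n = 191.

Reverse of 191 is 191.
191 − 191 = 0

0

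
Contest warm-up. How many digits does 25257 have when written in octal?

5

25257 in base 8 is 61251, which has 5 digits.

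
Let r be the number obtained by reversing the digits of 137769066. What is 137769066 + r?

Reverse of 137769066 is 660967731.
137769066 + 660967731 = 798736797

798736797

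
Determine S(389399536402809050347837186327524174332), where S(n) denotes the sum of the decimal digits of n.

3+8+9+3+9+9+5+3+6+4+0+2+8+0+9+0+5+0+3+4+7+8+3+7+1+8+6+3+2+7+5+2+4+1+7+4+3+3+2 = 173

173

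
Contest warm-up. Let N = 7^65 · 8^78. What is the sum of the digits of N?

580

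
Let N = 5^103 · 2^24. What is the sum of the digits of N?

221

5^103 · 2^24 = 16543612251060553497428173841399257071316242218017578125000000000000000000000000
Sum of its 80 digits: 221.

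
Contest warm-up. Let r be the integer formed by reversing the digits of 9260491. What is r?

1940629

Reversing 9260491 gives 1940629.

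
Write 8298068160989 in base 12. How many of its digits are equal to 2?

8298068160989 in base 12 is B2027A2A2425.
The digit 2 appears 5 times.

5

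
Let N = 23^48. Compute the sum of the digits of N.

23^48 = 230640796319223839361986981083444028527480075343400946297318327681
Sum of its 66 digits: 289.

289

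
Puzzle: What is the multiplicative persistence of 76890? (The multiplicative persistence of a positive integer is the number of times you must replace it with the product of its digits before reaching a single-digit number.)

1

76890 → 0 (1 step)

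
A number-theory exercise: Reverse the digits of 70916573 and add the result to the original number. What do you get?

Reverse of 70916573 is 37561907.
70916573 + 37561907 = 108478480

108478480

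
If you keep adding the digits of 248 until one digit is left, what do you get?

5

2+4+8 = 14
1+4 = 5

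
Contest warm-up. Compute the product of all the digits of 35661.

540

3×5×6×6×1 = 540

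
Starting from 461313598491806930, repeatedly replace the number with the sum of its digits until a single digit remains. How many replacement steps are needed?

461313598491806930 → 80 → 8 (2 steps)

2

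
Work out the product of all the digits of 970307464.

0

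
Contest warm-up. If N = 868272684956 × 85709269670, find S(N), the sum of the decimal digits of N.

868272684956 × 85709269670 = 74419017701988756084520
Sum of its 23 digits: 103.

103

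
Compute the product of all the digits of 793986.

7×9×3×9×8×6 = 81648

81648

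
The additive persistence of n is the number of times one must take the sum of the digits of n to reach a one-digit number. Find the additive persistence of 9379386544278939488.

2

9379386544278939488 → 116 → 8 (2 steps)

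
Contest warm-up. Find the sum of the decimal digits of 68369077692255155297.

6+8+3+6+9+0+7+7+6+9+2+2+5+5+1+5+5+2+9+7 = 104

104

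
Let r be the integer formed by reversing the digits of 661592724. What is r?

Reversing 661592724 gives 427295166.

427295166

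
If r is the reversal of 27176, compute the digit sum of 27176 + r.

28

Reversal of 27176 is 67172; 27176 + 67172 = 94348.
Digit sum of 94348: 9+4+3+4+8 = 28.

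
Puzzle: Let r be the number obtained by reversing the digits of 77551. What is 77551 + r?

93128

Reverse of 77551 is 15577.
77551 + 15577 = 93128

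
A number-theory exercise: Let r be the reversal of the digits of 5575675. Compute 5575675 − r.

Reverse of 5575675 is 5765755.
5575675 − 5765755 = -190080

-190080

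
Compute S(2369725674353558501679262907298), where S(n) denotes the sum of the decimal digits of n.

2+3+6+9+7+2+5+6+7+4+3+5+3+5+5+8+5+0+1+6+7+9+2+6+2+9+0+7+2+9+8 = 153

153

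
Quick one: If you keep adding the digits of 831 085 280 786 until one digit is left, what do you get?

2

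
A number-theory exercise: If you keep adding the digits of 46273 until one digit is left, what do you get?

4+6+2+7+3 = 22
2+2 = 4
(Equivalently, 46273 mod 9 = 4.)

4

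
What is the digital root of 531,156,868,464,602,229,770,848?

5+3+1+1+5+6+8+6+8+4+6+4+6+0+2+2+2+9+7+7+0+8+4+8 = 112
1+1+2 = 4
(Equivalently, 531,156,868,464,602,229,770,848 mod 9 = 4.)

4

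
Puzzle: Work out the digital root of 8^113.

8

The digital root of n equals n mod 9 (or 9 when 9 | n), so we need 8^113 mod 9.
8^113 ≡ 8 (mod 9), so the digital root is 8.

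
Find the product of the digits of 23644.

576

2×3×6×4×4 = 576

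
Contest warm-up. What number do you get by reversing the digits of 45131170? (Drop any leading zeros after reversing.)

Reversing 45131170 gives 7113154.

7113154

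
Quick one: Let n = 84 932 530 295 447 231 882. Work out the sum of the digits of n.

8+4+9+3+2+5+3+0+2+9+5+4+4+7+2+3+1+8+8+2 = 89

89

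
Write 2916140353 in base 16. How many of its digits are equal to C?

1

2916140353 in base 16 is ADD0C541.
The digit C appears 1 time.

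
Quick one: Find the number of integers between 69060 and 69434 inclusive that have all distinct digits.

159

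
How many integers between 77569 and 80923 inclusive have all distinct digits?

974

The integers in [77569, 80923] that have all distinct digits: 78012, 78013, 78014, 78015, 78016, 78019, …, 80921, 80923.
974 qualify.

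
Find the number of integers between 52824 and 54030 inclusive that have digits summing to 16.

The integers in [52824, 54030] that have digits summing to 16: 52900, 53008, 53017, 53026, 53035, 53044, …, 54016, 54025.
49 qualify.

49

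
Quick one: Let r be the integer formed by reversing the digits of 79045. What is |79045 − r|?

Reverse of 79045 is 54097.
|79045 − 54097| = 24948

24948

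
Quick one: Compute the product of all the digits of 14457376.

70560

1×4×4×5×7×3×7×6 = 70560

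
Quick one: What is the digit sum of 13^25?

13^25 = 7056410014866816666030739693
Sum of its 28 digits: 121.

121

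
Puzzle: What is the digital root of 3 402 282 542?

3+4+0+2+2+8+2+5+4+2 = 32
3+2 = 5
(Equivalently, 3 402 282 542 mod 9 = 5.)

5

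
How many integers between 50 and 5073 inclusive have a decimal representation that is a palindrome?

136

The integers in [50, 5073] that have a decimal representation that is a palindrome: 55, 66, 77, 88, 99, 101, …, 4994, 5005.
136 qualify.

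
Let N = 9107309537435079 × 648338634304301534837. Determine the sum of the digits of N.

9107309537435079 × 648338634304301534837 = 5904620627687199253019229047944347123
Sum of its 37 digits: 162.

162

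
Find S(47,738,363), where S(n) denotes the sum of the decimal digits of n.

41

4+7+7+3+8+3+6+3 = 41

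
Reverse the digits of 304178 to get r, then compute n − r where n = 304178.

Reverse of 304178 is 871403.
304178 − 871403 = -567225

-567225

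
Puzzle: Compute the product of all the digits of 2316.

2×3×1×6 = 36

36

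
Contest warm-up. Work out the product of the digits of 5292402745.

0

5×2×9×2×4×0×2×7×4×5 = 0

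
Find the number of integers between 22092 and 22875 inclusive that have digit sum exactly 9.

15

The integers in [22092, 22875] that have digit sum exactly 9: 22104, 22113, 22122, 22131, 22140, 22203, …, 22410, 22500.
15 qualify.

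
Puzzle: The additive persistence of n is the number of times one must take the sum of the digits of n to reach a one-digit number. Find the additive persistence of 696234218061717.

2

696234218061717 → 63 → 9 (2 steps)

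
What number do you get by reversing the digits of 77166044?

Reversing 77166044 gives 44066177.

44066177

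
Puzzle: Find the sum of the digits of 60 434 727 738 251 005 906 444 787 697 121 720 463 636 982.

195

6+0+4+3+4+7+2+7+7+3+8+2+5+1+0+0+5+9+0+6+4+4+4+7+8+7+6+9+7+1+2+1+7+2+0+4+6+3+6+3+6+9+8+2 = 195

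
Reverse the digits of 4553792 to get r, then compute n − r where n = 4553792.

Reverse of 4553792 is 2973554.
4553792 − 2973554 = 1580238

1580238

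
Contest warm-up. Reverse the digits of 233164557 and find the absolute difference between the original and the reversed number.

Reverse of 233164557 is 755461332.
|233164557 − 755461332| = 522296775

522296775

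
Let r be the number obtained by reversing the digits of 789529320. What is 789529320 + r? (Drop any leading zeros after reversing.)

813455307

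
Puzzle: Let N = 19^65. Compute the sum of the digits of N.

19^65 = 131517656596604663956102176642678715072020072327450916777499793705236707816143809299
Sum of its 84 digits: 379.

379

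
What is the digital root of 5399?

5+3+9+9 = 26
2+6 = 8

8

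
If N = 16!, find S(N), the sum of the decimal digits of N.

63

16! = 20922789888000
Sum of its 14 digits: 63.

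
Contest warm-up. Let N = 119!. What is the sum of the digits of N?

119! = 55745857612076058813234317117419771556272886109483581752463927935846946310374691578057284710599874844234646982443450754604453404911734348832487342619913750049708004343808000000000000000000000000000
Sum of its 197 digits: 774.

774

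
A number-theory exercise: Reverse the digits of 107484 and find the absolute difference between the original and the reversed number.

377217

Reverse of 107484 is 484701.
|107484 − 484701| = 377217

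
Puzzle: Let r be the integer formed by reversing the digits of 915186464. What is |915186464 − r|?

450504945

Reverse of 915186464 is 464681519.
|915186464 − 464681519| = 450504945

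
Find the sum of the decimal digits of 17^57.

17^57 = 13664335558742373895529280682718159499443262077724642170999707764850577
Sum of its 71 digits: 350.

350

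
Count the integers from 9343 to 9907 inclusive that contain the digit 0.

108

The integers in [9343, 9907] that contain the digit 0: 9350, 9360, 9370, 9380, 9390, 9400, …, 9906, 9907.
108 qualify.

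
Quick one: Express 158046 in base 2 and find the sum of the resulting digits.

10

158046 in base 2 is 100110100101011110.
Digit sum: 1+0+0+1+1+0+1+0+0+1+0+1+0+1+1+1+1+0 = 10.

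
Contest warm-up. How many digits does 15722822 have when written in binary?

24

15722822 in base 2 is 111011111110100101000110, which has 24 digits.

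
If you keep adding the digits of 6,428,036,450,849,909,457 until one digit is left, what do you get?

3

6+4+2+8+0+3+6+4+5+0+8+4+9+9+0+9+4+5+7 = 93
9+3 = 12
1+2 = 3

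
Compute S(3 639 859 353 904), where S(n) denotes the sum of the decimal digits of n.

67

3+6+3+9+8+5+9+3+5+3+9+0+4 = 67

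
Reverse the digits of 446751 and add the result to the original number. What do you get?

604395

Reverse of 446751 is 157644.
446751 + 157644 = 604395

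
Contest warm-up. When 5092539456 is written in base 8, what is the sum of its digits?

39

5092539456 in base 8 is 45742376100.
Digit sum: 4+5+7+4+2+3+7+6+1+0+0 = 39.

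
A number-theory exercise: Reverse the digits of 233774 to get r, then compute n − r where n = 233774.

Reverse of 233774 is 477332.
233774 − 477332 = -243558

-243558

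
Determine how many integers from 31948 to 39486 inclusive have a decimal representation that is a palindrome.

The integers in [31948, 39486] that have a decimal representation that is a palindrome: 32023, 32123, 32223, 32323, 32423, 32523, …, 39293, 39393.
74 qualify.

74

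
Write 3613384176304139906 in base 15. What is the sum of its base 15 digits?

144

3613384176304139906 in base 15 is 83B990EA45BDEE8B.
Digit sum: 8+3+11+9+9+0+14+10+4+5+11+13+14+14+8+11 = 144.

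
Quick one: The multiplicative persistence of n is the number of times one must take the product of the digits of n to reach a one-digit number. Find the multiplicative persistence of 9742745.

9742745 → 70560 → 0 (2 steps)

2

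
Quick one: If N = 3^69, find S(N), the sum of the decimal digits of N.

153

3^69 = 834385168331080533771857328695283
Sum of its 33 digits: 153.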